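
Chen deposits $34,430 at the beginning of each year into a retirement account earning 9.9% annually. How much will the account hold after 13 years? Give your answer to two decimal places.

$921,767.99

FV = 34430 × [(1+0.099)^13 − 1] / 0.099 × (1+i) = 34430 × 26.772233 = 921,767.9936
(annuity-due: payments at period start, so ×(1+i).)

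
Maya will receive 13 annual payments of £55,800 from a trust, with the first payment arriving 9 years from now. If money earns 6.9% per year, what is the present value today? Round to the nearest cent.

PV at t=8 (ordinary 13-year annuity): 55800 × a(13|0.069) = 55800 × 8.405229 = 469,011.7699
Discount back 8 years: 469,011.7699 × (1+0.069)^(−8) = 469,011.7699 × 0.586379 = 275,018.6208

£275,018.62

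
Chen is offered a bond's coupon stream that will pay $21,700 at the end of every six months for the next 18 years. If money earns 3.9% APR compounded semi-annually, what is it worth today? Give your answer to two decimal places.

$557,575.28

With 2 periods per year: i = 0.0195, n = 36.
PV = 21700 × [1 − (1+0.0195)^(−36)] / 0.0195 = 21700 × 25.694713 = 557,575.2802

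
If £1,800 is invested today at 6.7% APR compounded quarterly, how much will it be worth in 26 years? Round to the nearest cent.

With 4 periods per year: i = 0.01675, n = 104.
1,800 × (1+0.01675)^104 = 1,800 × 5.626973 = 10,128.5514

£10,128.55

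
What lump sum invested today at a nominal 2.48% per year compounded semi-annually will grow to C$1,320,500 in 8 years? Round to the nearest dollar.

C$1,084,187

Periodic rate i = 0.0248/2 = 0.0124; n = 8 × 2 = 16 periods.
PV = 1,320,500 / (1 + 0.0124)^16 = 1,320,500 / 1.217963 = 1,084,187.0655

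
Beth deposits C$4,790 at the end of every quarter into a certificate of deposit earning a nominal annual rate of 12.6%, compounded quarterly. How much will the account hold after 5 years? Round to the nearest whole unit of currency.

Periodic rate i = 0.126/4 = 0.0315; n = 5 × 4 = 20 periods.
FV = PMT · [(1+i)^n − 1] / i = 4790 · 27.284146 = 130,691.0603

C$130,691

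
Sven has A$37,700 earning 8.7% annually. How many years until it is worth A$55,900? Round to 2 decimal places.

4.72 years

(1+i)^n = 55900/37700 = 1.48276, so n = ln 1.48276 / ln 1.087 = 4.7218 years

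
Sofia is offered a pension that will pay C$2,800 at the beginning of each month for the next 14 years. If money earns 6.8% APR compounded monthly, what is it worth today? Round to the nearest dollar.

i = 0.068/12 = 0.00566667 per month; n = 14·12 = 168.
PV = 2800 × [1 − (1+0.00566667)^(−168)] / 0.00566667 × (1+i) = 2800 × 108.788250 = 304,607.0998
(annuity-due: payments at period start, so ×(1+i).)

C$304,607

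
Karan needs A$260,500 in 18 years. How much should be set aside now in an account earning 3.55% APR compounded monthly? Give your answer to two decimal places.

A$137,626.87

i = 0.0355/12 = 0.00295833 per month; n = 18·12 = 216.
PV = FV·(1+i)^(−n) = 260,500 × 0.528318 = 137,626.8708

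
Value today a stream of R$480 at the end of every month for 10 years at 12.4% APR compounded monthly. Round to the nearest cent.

R$32,923.44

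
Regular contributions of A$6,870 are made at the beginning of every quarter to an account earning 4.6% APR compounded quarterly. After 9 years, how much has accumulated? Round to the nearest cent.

Periodic rate i = 0.046/4 = 0.0115; n = 9 × 4 = 36 periods.
FV = PMT · [(1+i)^n − 1] / i × (1+i) = 6870 · 44.795145 = 307,742.6464
Payments are at the start of each period, so multiply by (1+i).

A$307,742.65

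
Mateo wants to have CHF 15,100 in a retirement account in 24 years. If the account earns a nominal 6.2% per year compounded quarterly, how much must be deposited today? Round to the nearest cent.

CHF 3,449.08

Periodic rate i = 0.062/4 = 0.0155; n = 24 × 4 = 96 periods.
PV = 15,100 / (1 + 0.0155)^96 = 15,100 / 4.377973 = 3,449.0849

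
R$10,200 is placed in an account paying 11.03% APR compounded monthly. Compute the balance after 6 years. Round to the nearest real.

R$19,711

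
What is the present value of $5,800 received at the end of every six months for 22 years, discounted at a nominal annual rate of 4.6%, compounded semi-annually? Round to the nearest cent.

i = 0.046/2 = 0.023 per half-year; n = 22·2 = 44.
Annuity factor a(44|0.023) = 27.492096; PV = 5800 × 27.492096 = 159,454.1583

$159,454.16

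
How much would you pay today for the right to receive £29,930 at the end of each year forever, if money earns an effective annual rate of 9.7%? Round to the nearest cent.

£308,556.70

PV = C/r = 29930/0.097 = 308,556.7010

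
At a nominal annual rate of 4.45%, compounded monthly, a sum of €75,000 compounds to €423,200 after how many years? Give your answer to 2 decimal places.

Periodic rate i = 0.0445/12 = 0.00370833.
n = ln(423200/75000) / ln(1+0.00370833) = ln(5.64267) / 0.003701 = 467.4777 months
= 467.4777/12 years

38.96 years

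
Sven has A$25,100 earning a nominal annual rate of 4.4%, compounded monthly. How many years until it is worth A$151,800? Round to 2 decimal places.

40.98 years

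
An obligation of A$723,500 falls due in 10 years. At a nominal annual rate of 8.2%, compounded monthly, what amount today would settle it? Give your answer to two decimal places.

A$319,542.25

i = 0.082/12 = 0.00683333 per month; n = 10·12 = 120.
PV = 723,500 / (1 + 0.00683333)^120 = 723,500 / 2.264176 = 319,542.2537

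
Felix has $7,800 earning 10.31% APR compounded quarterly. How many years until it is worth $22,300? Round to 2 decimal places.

10.32 years

Periodic rate i = 0.1031/4 = 0.025775.
n = ln(22300/7800) / ln(1+0.025775) = ln(2.85897) / 0.025448 = 41.2781 quarters
= 41.2781/4 years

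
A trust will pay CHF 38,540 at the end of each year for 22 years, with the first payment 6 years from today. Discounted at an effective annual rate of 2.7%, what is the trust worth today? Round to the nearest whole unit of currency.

PV at t=5 (ordinary 22-year annuity): 38540 × a(22|0.027) = 38540 × 16.426634 = 633,082.4886
Discount back 5 years: 633,082.4886 × (1+0.027)^(−5) = 633,082.4886 × 0.875282 = 554,125.4320

CHF 554,125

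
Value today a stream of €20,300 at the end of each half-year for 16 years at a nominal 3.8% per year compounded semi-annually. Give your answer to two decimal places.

€483,403.97

i = 0.038/2 = 0.019 per half-year; n = 16·2 = 32.
PV = PMT · [1 − (1+i)^(−n)] / i = 20300 · 23.813003 = 483,403.9687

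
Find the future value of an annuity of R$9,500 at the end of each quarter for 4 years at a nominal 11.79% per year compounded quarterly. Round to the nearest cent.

Periodic rate i = 0.1179/4 = 0.029475; n = 4 × 4 = 16 periods.
FV = PMT · [(1+i)^n − 1] / i = 9500 · 20.073602 = 190,699.2203

R$190,699.22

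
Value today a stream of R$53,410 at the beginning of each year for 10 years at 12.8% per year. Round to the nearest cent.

R$329,541.93

PV = 53410 × [1 − (1+0.128)^(−10)] / 0.128 × (1+i) = 53410 × 6.170042 = 329,541.9301
(Beginning-of-period payments → annuity-due factor ×(1+i).)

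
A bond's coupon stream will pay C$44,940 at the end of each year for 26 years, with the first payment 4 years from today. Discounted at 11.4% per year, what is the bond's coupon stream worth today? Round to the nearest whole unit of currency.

C$267,929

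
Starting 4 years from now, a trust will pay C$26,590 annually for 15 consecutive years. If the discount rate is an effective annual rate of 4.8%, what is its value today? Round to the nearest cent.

C$243,057.25

PV at t=3 (ordinary 15-year annuity): 26590 × a(15|0.048) = 26590 × 10.521414 = 279,764.3882
PV₀ = 279,764.3882 / (1+0.048)^3 = 279,764.3882 / 1.151023 = 243,057.2520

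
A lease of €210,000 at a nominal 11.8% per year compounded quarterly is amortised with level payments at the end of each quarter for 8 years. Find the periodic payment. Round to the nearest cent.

i = 0.118/4 = 0.0295 per quarter; n = 8·4 = 32.
Annuity-PV factor = 20.528202; PMT = 210000 / 20.528202 = 10,229.8292

€10,229.83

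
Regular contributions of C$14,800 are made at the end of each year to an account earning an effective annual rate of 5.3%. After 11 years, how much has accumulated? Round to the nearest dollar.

FV = 14800 × [(1+0.053)^11 − 1] / 0.053 = 14800 × 14.431461 = 213,585.6158

C$213,586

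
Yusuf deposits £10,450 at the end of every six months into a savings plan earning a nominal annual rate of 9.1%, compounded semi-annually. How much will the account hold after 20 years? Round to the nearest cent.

With 2 periods per year: i = 0.0455, n = 40.
FV = 10450 × [(1+0.0455)^40 − 1] / 0.0455 = 10450 × 108.323680 = 1,131,982.4593

£1,131,982.46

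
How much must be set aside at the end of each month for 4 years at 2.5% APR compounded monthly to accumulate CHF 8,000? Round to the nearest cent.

i = 0.025/12 = 0.00208333 per month; n = 4·12 = 48.
PMT = 8000 / ( [(1+0.00208333)^48 − 1] / 0.00208333 ) = 8000 / 50.426862 = 158.6456

CHF 158.65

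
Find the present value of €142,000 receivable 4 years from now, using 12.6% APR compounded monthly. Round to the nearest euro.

€86,009

Periodic rate i = 0.126/12 = 0.0105; n = 4 × 12 = 48 periods.
PV = FV·(1+i)^(−n) = 142,000 × 0.605699 = 86,009.2355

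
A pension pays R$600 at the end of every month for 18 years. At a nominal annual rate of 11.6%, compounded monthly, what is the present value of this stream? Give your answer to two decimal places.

R$54,298.94

With 12 periods per year: i = 0.00966667, n = 216.
PV = 600 × [1 − (1+0.00966667)^(−216)] / 0.00966667 = 600 × 90.498232 = 54,298.9393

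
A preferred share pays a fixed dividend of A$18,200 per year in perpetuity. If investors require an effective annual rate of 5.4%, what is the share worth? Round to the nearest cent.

PV = C/r = 18200/0.054 = 337,037.0370

A$337,037.04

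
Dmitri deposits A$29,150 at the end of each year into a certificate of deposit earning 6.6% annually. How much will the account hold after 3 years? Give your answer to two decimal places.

FV = 29150 × [(1+0.066)^3 − 1] / 0.066 = 29150 × 3.202356 = 93,348.6774

A$93,348.68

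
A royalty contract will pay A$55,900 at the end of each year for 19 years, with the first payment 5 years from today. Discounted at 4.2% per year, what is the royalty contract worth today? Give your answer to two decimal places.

A$612,333.85

Value one period before first payment (t=4): 55900 × [1 − (1+0.042)^(−19)] / 0.042 = 55900 × 12.913600 = 721,870.2519
Discount back 4 years: 721,870.2519 × (1+0.042)^(−4) = 721,870.2519 × 0.848260 = 612,333.8515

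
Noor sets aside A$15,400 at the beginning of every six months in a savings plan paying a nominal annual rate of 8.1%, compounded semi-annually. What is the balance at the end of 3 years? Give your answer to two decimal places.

A$106,418.48

Periodic rate i = 0.081/2 = 0.0405; n = 3 × 2 = 6 periods.
FV = 15400 × [(1+0.0405)^6 − 1] / 0.0405 × (1+i) = 15400 × 6.910291 = 106,418.4825
Payments are at the start of each period, so multiply by (1+i).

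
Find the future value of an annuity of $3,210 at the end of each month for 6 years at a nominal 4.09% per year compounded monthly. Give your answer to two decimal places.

i = 0.0409/12 = 0.00340833 per month; n = 6·12 = 72.
FV = 3210 × [(1+0.00340833)^72 − 1] / 0.00340833 = 3210 × 81.447218 = 261,445.5702

$261,445.57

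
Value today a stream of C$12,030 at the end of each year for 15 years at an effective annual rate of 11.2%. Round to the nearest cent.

C$85,559.49

PV = 12030 × [1 − (1+0.112)^(−15)] / 0.112 = 12030 × 7.112177 = 85,559.4889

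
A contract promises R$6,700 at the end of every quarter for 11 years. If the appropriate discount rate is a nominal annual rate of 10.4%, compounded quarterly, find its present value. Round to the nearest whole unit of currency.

R$174,398

i = 0.104/4 = 0.026 per quarter; n = 11·4 = 44.
PV = 6700 × [1 − (1+0.026)^(−44)] / 0.026 = 6700 × 26.029488 = 174,397.5670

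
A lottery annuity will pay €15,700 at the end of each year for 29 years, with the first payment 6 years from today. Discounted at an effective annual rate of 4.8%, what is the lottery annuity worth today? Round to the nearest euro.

Value one period before first payment (t=5): 15700 × [1 − (1+0.048)^(−29)] / 0.048 = 15700 × 15.484223 = 243,102.2992
PV₀ = 243,102.2992 / (1+0.048)^5 = 243,102.2992 / 1.264173 = 192,301.4917

€192,301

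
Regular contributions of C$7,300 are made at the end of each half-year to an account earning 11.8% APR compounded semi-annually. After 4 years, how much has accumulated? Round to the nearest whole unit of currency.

C$71,993

Periodic rate i = 0.118/2 = 0.059; n = 4 × 2 = 8 periods.
FV = 7300 × [(1+0.059)^8 − 1] / 0.059 = 7300 × 9.862011 = 71,992.6837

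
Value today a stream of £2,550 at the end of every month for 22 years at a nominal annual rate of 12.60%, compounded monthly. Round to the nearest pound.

Periodic rate i = 0.126/12 = 0.0105; n = 22 × 12 = 264 periods.
PV = 2550 × [1 − (1+0.0105)^(−264)] / 0.0105 = 2550 × 89.195510 = 227,448.5504

£227,449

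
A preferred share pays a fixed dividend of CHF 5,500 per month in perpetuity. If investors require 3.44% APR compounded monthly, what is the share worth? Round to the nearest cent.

CHF 1,918,604.65

Periodic rate i = 0.0344/12 = 0.00286667.
PV = C/r = 5500/0.00286667 = 1,918,604.6512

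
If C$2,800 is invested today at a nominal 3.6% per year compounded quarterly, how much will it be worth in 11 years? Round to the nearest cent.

i = 0.036/4 = 0.009 per quarter; n = 11·4 = 44.
FV = PV·(1+i)^n = 2,800 × 1.483240 = 4,153.0709

C$4,153.07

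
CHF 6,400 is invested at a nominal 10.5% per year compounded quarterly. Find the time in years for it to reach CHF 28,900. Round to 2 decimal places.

14.55 years

Periodic rate i = 0.105/4 = 0.02625.
(1+i)^n = 28900/6400 = 4.51562, so n = ln 4.51562 / ln 1.02625 = 58.1807 quarters
= 58.1807/4 years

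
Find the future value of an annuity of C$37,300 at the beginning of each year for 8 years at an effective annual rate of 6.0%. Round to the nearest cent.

Accumulation factor s(8|0.06) × (1+i) = 10.491316; FV = 37300 × 10.491316 = 391,326.0862
(Beginning-of-period payments → annuity-due factor ×(1+i).)

C$391,326.09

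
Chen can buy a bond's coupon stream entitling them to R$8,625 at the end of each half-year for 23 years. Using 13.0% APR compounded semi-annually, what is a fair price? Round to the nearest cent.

R$125,368.05

i = 0.13/2 = 0.065 per half-year; n = 23·2 = 46.
Annuity factor a(46|0.065) = 14.535426; PV = 8625 × 14.535426 = 125,368.0471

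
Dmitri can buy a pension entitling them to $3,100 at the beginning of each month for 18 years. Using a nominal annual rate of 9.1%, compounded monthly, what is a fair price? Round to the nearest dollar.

$331,336

With 12 periods per year: i = 0.00758333, n = 216.
Annuity factor a(216|0.00758333) × (1+i) = 106.882684; PV = 3100 × 106.882684 = 331,336.3211
(annuity-due: payments at period start, so ×(1+i).)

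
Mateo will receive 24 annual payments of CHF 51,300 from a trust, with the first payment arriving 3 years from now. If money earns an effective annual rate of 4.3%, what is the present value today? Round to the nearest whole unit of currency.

CHF 697,420

Value one period before first payment (t=2): 51300 × [1 − (1+0.043)^(−24)] / 0.043 = 51300 × 14.789232 = 758,687.5760
PV₀ = 758,687.5760 / (1+0.043)^2 = 758,687.5760 / 1.087849 = 697,419.9323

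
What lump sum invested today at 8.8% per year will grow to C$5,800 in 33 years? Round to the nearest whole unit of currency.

PV = 5,800 / (1 + 0.088)^33 = 5,800 / 16.171621 = 358.6530

C$359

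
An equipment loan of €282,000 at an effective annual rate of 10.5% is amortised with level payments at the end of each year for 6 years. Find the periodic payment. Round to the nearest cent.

Annuity-PV factor = 4.292179; PMT = 282000 / 4.292179 = 65,700.8886

€65,700.89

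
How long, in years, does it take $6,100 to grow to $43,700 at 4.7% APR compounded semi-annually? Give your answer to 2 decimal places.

42.39 years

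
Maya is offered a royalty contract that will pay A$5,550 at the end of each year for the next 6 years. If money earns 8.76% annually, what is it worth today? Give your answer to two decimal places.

PV = PMT · [1 − (1+i)^(−n)] / i = 5550 · 4.518200 = 25,076.0097

A$25,076.01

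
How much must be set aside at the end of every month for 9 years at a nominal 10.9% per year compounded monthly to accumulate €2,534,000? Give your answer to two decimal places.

€13,904.83

With 12 periods per year: i = 0.00908333, n = 108.
FV-annuity factor = 182.238891; PMT = 2.534e+06 / 182.238891 = 13,904.8257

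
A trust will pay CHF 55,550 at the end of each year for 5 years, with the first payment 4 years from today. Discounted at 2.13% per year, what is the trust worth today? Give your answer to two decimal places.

CHF 244,865.15

Value one period before first payment (t=3): 55550 × [1 − (1+0.0213)^(−5)] / 0.0213 = 55550 × 4.695728 = 260,847.6761
Discount back 3 years: 260,847.6761 × (1+0.0213)^(−3) = 260,847.6761 × 0.938729 = 244,865.1482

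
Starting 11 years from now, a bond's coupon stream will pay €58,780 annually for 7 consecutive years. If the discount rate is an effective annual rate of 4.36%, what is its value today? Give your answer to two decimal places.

€227,212.05

PV at t=10 (ordinary 7-year annuity): 58780 × a(7|0.0436) = 58780 × 5.923010 = 348,154.5469
PV₀ = 348,154.5469 / (1+0.0436)^10 = 348,154.5469 / 1.532289 = 227,212.0537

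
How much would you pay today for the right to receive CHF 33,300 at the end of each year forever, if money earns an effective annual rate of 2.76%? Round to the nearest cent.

CHF 1,206,521.74

PV = PMT / i = 33300 / 0.0276 = 1,206,521.7391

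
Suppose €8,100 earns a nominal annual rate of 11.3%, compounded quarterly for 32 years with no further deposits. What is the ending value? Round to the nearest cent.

i = 0.113/4 = 0.02825 per quarter; n = 32·4 = 128.
FV = 8,100 × (1 + 0.02825)^128 = 286,497.5722

€286,497.57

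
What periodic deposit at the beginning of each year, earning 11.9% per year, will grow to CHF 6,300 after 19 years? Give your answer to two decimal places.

CHF 89.71

FV-annuity factor × (1+i) = 70.222615; PMT = 6300 / 70.222615 = 89.7147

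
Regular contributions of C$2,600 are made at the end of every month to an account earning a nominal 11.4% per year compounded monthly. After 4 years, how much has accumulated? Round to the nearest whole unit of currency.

i = 0.114/12 = 0.0095 per month; n = 4·12 = 48.
Accumulation factor s(48|0.0095) = 60.458745; FV = 2600 × 60.458745 = 157,192.7377

C$157,193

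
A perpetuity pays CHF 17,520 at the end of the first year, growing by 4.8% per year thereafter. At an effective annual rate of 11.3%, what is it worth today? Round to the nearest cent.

PV = PMT / (i − g) = 17520 / (0.113 − 0.048) = 17520 / 0.065000 = 269,538.4615

CHF 269,538.46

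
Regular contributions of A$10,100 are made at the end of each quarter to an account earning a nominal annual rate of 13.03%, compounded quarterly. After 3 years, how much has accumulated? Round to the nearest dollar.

i = 0.1303/4 = 0.032575 per quarter; n = 3·4 = 12.
FV = 10100 × [(1+0.032575)^12 − 1] / 0.032575 = 10100 × 14.401436 = 145,454.5008

A$145,455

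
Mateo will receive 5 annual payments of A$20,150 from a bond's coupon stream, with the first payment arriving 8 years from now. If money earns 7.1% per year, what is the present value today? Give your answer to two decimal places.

A$50,979.04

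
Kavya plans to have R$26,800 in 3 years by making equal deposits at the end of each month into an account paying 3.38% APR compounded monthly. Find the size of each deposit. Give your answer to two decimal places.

With 12 periods per year: i = 0.00281667, n = 36.
FV-annuity factor = 37.832486; PMT = 26800 / 37.832486 = 708.3859

R$708.39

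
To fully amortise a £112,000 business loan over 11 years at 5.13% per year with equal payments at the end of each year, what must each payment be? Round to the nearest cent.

£13,575.77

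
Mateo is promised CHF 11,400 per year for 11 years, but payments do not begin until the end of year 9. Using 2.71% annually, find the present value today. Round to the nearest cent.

CHF 86,550.74

PV at t=8 (ordinary 11-year annuity): 11400 × a(11|0.0271) = 11400 × 9.403029 = 107,194.5277
Discount back 8 years: 107,194.5277 × (1+0.0271)^(−8) = 107,194.5277 × 0.807418 = 86,550.7392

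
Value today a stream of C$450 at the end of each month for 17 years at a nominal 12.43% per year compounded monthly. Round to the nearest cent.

i = 0.1243/12 = 0.0103583 per month; n = 17·12 = 204.
Annuity factor a(204|0.0103583) = 84.744951; PV = 450 × 84.744951 = 38,135.2281

C$38,135.23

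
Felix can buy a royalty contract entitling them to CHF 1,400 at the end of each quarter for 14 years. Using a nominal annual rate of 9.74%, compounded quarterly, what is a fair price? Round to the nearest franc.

CHF 42,549

Periodic rate i = 0.0974/4 = 0.02435; n = 14 × 4 = 56 periods.
PV = PMT · [1 − (1+i)^(−n)] / i = 1400 · 30.392164 = 42,549.0292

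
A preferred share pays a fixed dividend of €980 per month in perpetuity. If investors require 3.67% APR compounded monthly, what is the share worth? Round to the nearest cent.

€320,435.97

Periodic rate i = 0.0367/12 = 0.00305833.
PV = C/r = 980/0.00305833 = 320,435.9673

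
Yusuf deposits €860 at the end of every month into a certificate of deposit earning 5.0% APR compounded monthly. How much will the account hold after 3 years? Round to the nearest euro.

€33,328

i = 0.05/12 = 0.00416667 per month; n = 3·12 = 36.
FV = 860 × [(1+0.00416667)^36 − 1] / 0.00416667 = 860 × 38.753336 = 33,327.8685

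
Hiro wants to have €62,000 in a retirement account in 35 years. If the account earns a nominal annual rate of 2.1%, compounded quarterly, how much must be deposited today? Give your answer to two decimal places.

i = 0.021/4 = 0.00525 per quarter; n = 35·4 = 140.
PV = 62,000 / (1 + 0.00525)^140 = 62,000 / 2.081476 = 29,786.5525

€29,786.55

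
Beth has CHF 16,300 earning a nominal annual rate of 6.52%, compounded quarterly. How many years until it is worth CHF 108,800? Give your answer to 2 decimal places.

29.35 years

Periodic rate i = 0.0652/4 = 0.0163.
n = ln(108800/16300) / ln(1+0.0163) = ln(6.67485) / 0.016169 = 117.4096 quarters
= 117.4096/4 years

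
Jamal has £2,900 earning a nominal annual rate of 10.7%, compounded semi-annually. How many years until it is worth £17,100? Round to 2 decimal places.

17.02 years

Periodic rate i = 0.107/2 = 0.0535.
(1+i)^n = 17100/2900 = 5.89655, so n = ln 5.89655 / ln 1.0535 = 34.0452 half-years
= 34.0452/2 years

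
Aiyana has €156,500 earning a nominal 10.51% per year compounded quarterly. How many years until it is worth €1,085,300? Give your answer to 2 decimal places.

Periodic rate i = 0.1051/4 = 0.026275.
(1+i)^n = 1.0853e+06/156500 = 6.93482, so n = ln 6.93482 / ln 1.02628 = 74.6674 quarters
= 74.6674/4 years

18.67 years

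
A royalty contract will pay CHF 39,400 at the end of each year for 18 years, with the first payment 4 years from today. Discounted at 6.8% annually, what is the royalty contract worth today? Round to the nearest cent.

PV at t=3 (ordinary 18-year annuity): 39400 × a(18|0.068) = 39400 × 10.205924 = 402,113.3875
Discount back 3 years: 402,113.3875 × (1+0.068)^(−3) = 402,113.3875 × 0.820892 = 330,091.8291

CHF 330,091.83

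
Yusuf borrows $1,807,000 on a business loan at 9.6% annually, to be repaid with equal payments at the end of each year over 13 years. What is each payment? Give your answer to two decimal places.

PMT = 1.807e+06 / ( [1 − (1+0.096)^(−13)] / 0.096 ) = 1.807e+06 / 7.252994 = 249,138.4989

$249,138.50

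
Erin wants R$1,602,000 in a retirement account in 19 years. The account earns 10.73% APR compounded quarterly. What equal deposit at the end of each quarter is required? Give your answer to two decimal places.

R$6,634.78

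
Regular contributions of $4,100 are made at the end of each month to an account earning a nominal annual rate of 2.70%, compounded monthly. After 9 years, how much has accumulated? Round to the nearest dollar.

$500,602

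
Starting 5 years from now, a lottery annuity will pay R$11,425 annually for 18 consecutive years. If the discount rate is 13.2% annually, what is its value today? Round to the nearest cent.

R$47,052.46

PV at t=4 (ordinary 18-year annuity): 11425 × a(18|0.132) = 11425 × 6.762571 = 77,262.3697
PV₀ = 77,262.3697 / (1+0.132)^4 = 77,262.3697 / 1.642047 = 47,052.4581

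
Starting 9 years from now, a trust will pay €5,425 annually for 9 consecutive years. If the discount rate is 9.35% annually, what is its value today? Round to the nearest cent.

€15,685.61

Value one period before first payment (t=8): 5425 × [1 − (1+0.0935)^(−9)] / 0.0935 = 5425 × 5.910877 = 32,066.5092
PV₀ = 32,066.5092 / (1+0.0935)^8 = 32,066.5092 / 2.044327 = 15,685.6090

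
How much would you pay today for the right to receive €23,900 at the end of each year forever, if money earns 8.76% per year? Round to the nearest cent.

PV = PMT / i = 23900 / 0.0876 = 272,831.0502

€272,831.05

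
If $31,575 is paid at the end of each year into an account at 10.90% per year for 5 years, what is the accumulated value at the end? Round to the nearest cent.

$196,252.09

FV = PMT · [(1+i)^n − 1] / i = 31575 · 6.215426 = 196,252.0855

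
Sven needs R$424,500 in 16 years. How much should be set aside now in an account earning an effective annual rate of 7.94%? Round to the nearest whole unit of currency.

R$125,014

Discount factor = (1+0.0794)^(−16) = 0.294497; PV = 424,500 × 0.294497 = 125,014.1219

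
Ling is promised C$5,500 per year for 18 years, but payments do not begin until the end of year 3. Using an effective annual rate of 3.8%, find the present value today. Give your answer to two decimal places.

PV at t=2 (ordinary 18-year annuity): 5500 × a(18|0.038) = 5500 × 12.867593 = 70,771.7624
Discount back 2 years: 70,771.7624 × (1+0.038)^(−2) = 70,771.7624 × 0.928122 = 65,684.8638

C$65,684.86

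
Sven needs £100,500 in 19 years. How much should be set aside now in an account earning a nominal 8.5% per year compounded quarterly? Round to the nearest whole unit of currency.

i = 0.085/4 = 0.02125 per quarter; n = 19·4 = 76.
Discount factor = (1+0.02125)^(−76) = 0.202285; PV = 100,500 × 0.202285 = 20,329.5973

£20,330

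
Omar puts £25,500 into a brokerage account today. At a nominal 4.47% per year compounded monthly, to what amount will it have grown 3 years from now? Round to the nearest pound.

Periodic rate i = 0.0447/12 = 0.003725; n = 3 × 12 = 36 periods.
FV = PV·(1+i)^n = 25,500 × 1.143222 = 29,152.1687

£29,152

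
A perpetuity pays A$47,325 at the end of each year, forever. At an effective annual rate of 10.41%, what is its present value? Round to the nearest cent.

PV = C/r = 47325/0.1041 = 454,610.9510

A$454,610.95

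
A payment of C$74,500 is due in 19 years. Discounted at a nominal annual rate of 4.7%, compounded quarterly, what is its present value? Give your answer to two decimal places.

C$30,661.41

With 4 periods per year: i = 0.01175, n = 76.
PV = FV·(1+i)^(−n) = 74,500 × 0.411563 = 30,661.4070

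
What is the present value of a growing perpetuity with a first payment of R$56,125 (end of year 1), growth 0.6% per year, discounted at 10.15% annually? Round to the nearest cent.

R$587,696.34

PV = D₁/(r − g) = 56125/(0.1015 − 0.006) = 587,696.3351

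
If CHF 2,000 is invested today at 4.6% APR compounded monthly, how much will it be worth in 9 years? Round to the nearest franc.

With 12 periods per year: i = 0.00383333, n = 108.
FV = 2,000 × (1 + 0.00383333)^108 = 3,023.3204

CHF 3,023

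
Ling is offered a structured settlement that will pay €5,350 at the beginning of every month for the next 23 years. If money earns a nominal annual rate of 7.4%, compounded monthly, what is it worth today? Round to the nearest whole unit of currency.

€712,935

Periodic rate i = 0.074/12 = 0.00616667; n = 23 × 12 = 276 periods.
PV = 5350 × [1 − (1+0.00616667)^(−276)] / 0.00616667 × (1+i) = 5350 × 133.258800 = 712,934.5795
(Beginning-of-period payments → annuity-due factor ×(1+i).)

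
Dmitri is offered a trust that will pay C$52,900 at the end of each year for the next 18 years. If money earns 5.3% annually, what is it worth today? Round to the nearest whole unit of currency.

C$604,138

PV = 52900 × [1 − (1+0.053)^(−18)] / 0.053 = 52900 × 11.420374 = 604,137.7931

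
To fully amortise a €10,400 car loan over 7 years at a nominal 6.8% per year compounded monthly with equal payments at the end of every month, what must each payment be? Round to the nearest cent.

Periodic rate i = 0.068/12 = 0.00566667; n = 7 × 12 = 84 periods.
PMT = 10400 / ( [1 − (1+0.00566667)^(−84)] / 0.00566667 ) = 10400 / 66.688453 = 155.9490

€155.95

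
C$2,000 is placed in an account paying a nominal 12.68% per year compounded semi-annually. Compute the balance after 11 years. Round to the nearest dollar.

i = 0.1268/2 = 0.0634 per half-year; n = 11·2 = 22.
2,000 × (1+0.0634)^22 = 2,000 × 3.866575 = 7,733.1499

C$7,733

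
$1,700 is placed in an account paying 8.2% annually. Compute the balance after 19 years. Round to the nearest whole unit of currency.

$7,599

1,700 × (1+0.082)^19 = 1,700 × 4.470107 = 7,599.1825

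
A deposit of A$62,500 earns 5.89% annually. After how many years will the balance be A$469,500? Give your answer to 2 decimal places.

35.23 years

n = ln(469500/62500) / ln(1+0.0589) = ln(7.51200) / 0.057231 = 35.2347 years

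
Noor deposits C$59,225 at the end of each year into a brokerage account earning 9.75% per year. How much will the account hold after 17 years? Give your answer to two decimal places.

C$2,346,339.34

Accumulation factor s(17|0.0975) = 39.617380; FV = 59225 × 39.617380 = 2,346,339.3394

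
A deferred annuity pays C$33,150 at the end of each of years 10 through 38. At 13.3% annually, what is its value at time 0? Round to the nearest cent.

C$78,847.31

PV at t=9 (ordinary 29-year annuity): 33150 × a(29|0.133) = 33150 × 7.317665 = 242,580.5976
PV₀ = 242,580.5976 / (1+0.133)^9 = 242,580.5976 / 3.076587 = 78,847.3085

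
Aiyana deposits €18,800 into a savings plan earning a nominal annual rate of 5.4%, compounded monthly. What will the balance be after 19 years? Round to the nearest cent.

€52,329.24

Periodic rate i = 0.054/12 = 0.0045; n = 19 × 12 = 228 periods.
FV = 18,800 × (1 + 0.0045)^228 = 52,329.2387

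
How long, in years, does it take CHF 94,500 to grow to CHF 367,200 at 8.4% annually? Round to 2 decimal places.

(1+i)^n = 367200/94500 = 3.88571, so n = ln 3.88571 / ln 1.084 = 16.8279 years

16.83 years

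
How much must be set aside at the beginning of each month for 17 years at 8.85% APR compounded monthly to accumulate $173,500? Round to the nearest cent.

$365.30

Periodic rate i = 0.0885/12 = 0.007375; n = 17 × 12 = 204 periods.
FV-annuity factor × (1+i) = 474.950591; PMT = 173500 / 474.950591 = 365.3012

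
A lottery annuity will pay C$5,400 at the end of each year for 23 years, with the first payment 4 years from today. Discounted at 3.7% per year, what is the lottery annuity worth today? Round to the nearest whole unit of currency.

C$74,128

PV at t=3 (ordinary 23-year annuity): 5400 × a(23|0.037) = 5400 × 15.308126 = 82,663.8815
Discount back 3 years: 82,663.8815 × (1+0.037)^(−3) = 82,663.8815 × 0.896734 = 74,127.5292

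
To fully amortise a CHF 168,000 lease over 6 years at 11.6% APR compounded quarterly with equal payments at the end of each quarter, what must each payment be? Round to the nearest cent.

CHF 9,813.41

With 4 periods per year: i = 0.029, n = 24.
Annuity-PV factor = 17.119429; PMT = 168000 / 17.119429 = 9,813.4114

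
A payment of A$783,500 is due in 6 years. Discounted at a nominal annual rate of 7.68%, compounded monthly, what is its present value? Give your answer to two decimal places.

i = 0.0768/12 = 0.0064 per month; n = 6·12 = 72.
Discount factor = (1+0.0064)^(−72) = 0.631706; PV = 783,500 × 0.631706 = 494,941.3944

A$494,941.39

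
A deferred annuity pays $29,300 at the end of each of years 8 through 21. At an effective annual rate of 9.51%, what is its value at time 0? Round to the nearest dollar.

$117,396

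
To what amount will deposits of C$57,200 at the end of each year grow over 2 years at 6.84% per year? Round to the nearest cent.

FV = PMT · [(1+i)^n − 1] / i = 57200 · 2.068400 = 118,312.4800

C$118,312.48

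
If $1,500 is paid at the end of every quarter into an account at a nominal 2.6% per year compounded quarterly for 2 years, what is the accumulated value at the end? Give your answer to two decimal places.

With 4 periods per year: i = 0.0065, n = 8.
FV = PMT · [(1+i)^n − 1] / i = 1500 · 8.184385 = 12,276.5780

$12,276.58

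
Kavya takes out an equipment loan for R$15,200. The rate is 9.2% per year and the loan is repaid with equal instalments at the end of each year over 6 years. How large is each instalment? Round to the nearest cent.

Annuity-PV factor = 4.459295; PMT = 15200 / 4.459295 = 3,408.6106

R$3,408.61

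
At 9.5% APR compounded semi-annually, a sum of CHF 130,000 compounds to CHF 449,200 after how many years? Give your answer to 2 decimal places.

Periodic rate i = 0.095/2 = 0.0475.
(1+i)^n = 449200/130000 = 3.45538, so n = ln 3.45538 / ln 1.0475 = 26.7190 half-years
= 26.7190/2 years

13.36 years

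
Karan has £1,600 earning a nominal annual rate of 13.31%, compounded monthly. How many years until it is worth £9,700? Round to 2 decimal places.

Periodic rate i = 0.1331/12 = 0.0110917.
(1+i)^n = 9700/1600 = 6.06250, so n = ln 6.06250 / ln 1.01109 = 163.3747 months
= 163.3747/12 years

13.61 years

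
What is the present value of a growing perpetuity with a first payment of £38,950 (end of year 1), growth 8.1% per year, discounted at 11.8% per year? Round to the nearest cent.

PV = D₁/(r − g) = 38950/(0.118 − 0.081) = 1,052,702.7027

£1,052,702.70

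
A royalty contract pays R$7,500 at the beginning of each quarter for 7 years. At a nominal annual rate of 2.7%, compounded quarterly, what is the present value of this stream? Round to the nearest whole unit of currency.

R$192,052

With 4 periods per year: i = 0.00675, n = 28.
Annuity factor a(28|0.00675) × (1+i) = 25.606897; PV = 7500 × 25.606897 = 192,051.7310
(annuity-due: payments at period start, so ×(1+i).)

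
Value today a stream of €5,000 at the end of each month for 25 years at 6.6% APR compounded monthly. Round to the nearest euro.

€733,709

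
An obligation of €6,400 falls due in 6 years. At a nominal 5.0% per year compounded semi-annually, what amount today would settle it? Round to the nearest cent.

i = 0.05/2 = 0.025 per half-year; n = 6·2 = 12.
PV = FV·(1+i)^(−n) = 6,400 × 0.743556 = 4,758.7577

€4,758.76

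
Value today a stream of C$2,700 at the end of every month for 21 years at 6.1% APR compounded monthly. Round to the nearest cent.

Periodic rate i = 0.061/12 = 0.00508333; n = 21 × 12 = 252 periods.
PV = 2700 × [1 − (1+0.00508333)^(−252)] / 0.00508333 = 2700 × 141.902525 = 383,136.8184

C$383,136.82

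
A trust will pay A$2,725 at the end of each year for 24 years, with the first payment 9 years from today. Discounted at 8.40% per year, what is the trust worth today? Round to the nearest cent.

A$14,560.27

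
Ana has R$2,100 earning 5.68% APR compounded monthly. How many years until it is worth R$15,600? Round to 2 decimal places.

Periodic rate i = 0.0568/12 = 0.00473333.
(1+i)^n = 15600/2100 = 7.42857, so n = ln 7.42857 / ln 1.00473 = 424.6639 months
= 424.6639/12 years

35.39 years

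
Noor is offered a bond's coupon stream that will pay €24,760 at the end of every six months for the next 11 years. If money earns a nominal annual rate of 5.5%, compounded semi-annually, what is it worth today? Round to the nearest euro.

€404,665

i = 0.055/2 = 0.0275 per half-year; n = 11·2 = 22.
PV = 24760 × [1 − (1+0.0275)^(−22)] / 0.0275 = 24760 × 16.343500 = 404,665.0568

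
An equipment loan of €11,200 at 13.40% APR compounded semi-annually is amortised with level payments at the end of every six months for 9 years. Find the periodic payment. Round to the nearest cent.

Periodic rate i = 0.134/2 = 0.067; n = 9 × 2 = 18 periods.
Annuity-PV factor = 10.280588; PMT = 11200 / 10.280588 = 1,089.4319

€1,089.43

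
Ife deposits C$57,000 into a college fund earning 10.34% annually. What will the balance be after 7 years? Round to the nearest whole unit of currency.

C$113,503

FV = 57,000 × (1 + 0.1034)^7 = 113,502.5747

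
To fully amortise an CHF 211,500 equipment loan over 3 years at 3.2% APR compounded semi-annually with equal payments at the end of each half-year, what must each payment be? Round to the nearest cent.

CHF 37,250.11

With 2 periods per year: i = 0.016, n = 6.
Annuity-PV factor = 5.677836; PMT = 211500 / 5.677836 = 37,250.1076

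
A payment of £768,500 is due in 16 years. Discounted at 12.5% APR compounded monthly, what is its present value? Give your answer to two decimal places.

£105,086.67

With 12 periods per year: i = 0.0104167, n = 192.
PV = FV·(1+i)^(−n) = 768,500 × 0.136743 = 105,086.6715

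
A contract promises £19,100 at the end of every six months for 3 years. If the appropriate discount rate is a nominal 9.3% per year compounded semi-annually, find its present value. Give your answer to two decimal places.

£98,040.35

With 2 periods per year: i = 0.0465, n = 6.
PV = PMT · [1 − (1+i)^(−n)] / i = 19100 · 5.133003 = 98,040.3489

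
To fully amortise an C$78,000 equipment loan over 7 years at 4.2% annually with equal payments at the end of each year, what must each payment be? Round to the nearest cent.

Annuity-PV factor = 5.957943; PMT = 78000 / 5.957943 = 13,091.7664

C$13,091.77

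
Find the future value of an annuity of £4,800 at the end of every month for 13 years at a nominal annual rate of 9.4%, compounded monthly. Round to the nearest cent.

£1,457,064.02

With 12 periods per year: i = 0.00783333, n = 156.
FV = PMT · [(1+i)^n − 1] / i = 4800 · 303.555004 = 1,457,064.0197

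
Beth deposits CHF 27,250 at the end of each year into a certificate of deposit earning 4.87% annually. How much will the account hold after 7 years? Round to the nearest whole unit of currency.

FV = PMT · [(1+i)^n − 1] / i = 27250 · 8.109872 = 220,994.0052

CHF 220,994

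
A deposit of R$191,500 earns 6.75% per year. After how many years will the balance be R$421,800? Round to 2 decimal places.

12.09 years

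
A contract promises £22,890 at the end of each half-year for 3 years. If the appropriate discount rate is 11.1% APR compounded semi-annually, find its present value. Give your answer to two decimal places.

With 2 periods per year: i = 0.0555, n = 6.
Annuity factor a(6|0.0555) = 4.987623; PV = 22890 × 4.987623 = 114,166.6840

£114,166.68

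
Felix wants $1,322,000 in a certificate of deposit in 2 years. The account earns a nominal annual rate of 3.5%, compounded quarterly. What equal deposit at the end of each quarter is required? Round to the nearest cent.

i = 0.035/4 = 0.00875 per quarter; n = 2·4 = 8.
PMT = 1.322e+06 / ( [(1+0.00875)^8 − 1] / 0.00875 ) = 1.322e+06 / 8.249335 = 160,255.3472

$160,255.35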